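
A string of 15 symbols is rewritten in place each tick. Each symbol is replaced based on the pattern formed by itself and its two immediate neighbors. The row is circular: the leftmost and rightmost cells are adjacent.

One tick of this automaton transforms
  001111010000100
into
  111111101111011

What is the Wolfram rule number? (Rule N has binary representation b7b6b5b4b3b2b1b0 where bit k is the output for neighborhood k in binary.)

position 3: 111 → 1  (bit 7 = 1)
position 5: 110 → 1  (bit 6 = 1)
position 6: 101 → 1  (bit 5 = 1)
position 8: 100 → 1  (bit 4 = 1)
position 2: 011 → 1  (bit 3 = 1)
position 7: 010 → 0  (bit 2 = 0)
position 1: 001 → 1  (bit 1 = 1)
position 0: 000 → 1  (bit 0 = 1)
bits b7..b0 = 11111011 = 251

251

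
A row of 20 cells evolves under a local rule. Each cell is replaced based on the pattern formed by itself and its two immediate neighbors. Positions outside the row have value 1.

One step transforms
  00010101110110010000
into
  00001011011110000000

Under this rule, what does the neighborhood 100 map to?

At position 0 the neighborhood is 100; the next row has 0 there.

0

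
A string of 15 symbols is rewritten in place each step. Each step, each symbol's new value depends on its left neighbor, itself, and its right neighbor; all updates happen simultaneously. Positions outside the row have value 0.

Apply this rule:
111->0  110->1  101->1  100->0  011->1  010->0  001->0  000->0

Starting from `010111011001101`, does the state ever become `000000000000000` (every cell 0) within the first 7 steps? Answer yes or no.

001101111001110
001111001001010
001001000000100
000000000000000
all cells are 0 at step 4

yes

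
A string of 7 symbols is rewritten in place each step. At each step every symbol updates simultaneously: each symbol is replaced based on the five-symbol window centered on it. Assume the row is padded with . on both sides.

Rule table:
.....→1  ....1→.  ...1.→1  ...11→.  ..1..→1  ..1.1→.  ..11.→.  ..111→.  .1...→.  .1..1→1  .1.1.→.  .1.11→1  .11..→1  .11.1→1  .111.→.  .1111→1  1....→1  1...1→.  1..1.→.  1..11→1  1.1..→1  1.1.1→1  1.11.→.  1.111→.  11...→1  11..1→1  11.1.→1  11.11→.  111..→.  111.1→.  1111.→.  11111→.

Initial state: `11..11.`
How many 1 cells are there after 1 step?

.111.11
count of 1: 5

5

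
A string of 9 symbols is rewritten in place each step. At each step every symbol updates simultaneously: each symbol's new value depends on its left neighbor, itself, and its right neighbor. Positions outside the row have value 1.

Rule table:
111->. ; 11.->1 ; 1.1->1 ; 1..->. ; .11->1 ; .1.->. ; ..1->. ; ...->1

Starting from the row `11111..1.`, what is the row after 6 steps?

step 1: ....1...1
step 2: .11...1.1
step 3: 111.1..11
step 4: ..11...1.
step 5: ..11.1..1
step 6: ..111...1

..111...1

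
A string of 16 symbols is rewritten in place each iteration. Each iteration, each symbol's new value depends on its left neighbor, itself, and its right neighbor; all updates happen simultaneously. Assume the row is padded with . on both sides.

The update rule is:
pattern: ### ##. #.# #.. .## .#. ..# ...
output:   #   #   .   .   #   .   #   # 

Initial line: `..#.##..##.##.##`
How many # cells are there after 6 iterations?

12

iteration 1: ##..##.###.##.##
iteration 2: ##.###.###.##.##
iteration 3: ##.###.###.##.##  (fixed point — unchanged through iteration 6)
count of #: 12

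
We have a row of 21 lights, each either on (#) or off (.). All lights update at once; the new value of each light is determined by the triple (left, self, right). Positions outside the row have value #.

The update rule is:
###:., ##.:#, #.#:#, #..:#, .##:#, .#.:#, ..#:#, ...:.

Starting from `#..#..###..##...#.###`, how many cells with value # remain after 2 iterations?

#######.######.####..
......###....###..###
count of #: 9

9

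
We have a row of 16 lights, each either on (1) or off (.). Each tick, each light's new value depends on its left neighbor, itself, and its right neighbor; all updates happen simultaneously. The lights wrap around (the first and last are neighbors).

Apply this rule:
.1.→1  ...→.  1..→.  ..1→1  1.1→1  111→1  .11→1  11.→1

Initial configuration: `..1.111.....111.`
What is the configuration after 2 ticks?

1111111...11111.

.111111....1111.
1111111...11111.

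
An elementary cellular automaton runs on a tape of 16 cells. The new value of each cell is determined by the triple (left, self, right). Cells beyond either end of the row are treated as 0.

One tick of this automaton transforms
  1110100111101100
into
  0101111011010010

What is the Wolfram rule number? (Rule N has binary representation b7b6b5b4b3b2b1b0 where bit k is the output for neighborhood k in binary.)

182

position 1: 111 → 1  (bit 7 = 1)
position 2: 110 → 0  (bit 6 = 0)
position 3: 101 → 1  (bit 5 = 1)
position 5: 100 → 1  (bit 4 = 1)
position 0: 011 → 0  (bit 3 = 0)
position 4: 010 → 1  (bit 2 = 1)
position 6: 001 → 1  (bit 1 = 1)
position 15: 000 → 0  (bit 0 = 0)
bits b7..b0 = 10110110 = 182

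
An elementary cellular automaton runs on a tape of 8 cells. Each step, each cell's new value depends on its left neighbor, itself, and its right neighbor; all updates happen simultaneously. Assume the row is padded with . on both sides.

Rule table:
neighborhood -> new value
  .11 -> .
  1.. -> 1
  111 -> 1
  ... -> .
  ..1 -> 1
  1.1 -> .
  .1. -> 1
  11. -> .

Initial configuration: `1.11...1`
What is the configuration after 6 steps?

step 1: 1...1.11
step 2: 11.11...
step 3: .....1..
step 4: ....111.
step 5: ...1.1.1
step 6: ..11.1.1

..11.1.1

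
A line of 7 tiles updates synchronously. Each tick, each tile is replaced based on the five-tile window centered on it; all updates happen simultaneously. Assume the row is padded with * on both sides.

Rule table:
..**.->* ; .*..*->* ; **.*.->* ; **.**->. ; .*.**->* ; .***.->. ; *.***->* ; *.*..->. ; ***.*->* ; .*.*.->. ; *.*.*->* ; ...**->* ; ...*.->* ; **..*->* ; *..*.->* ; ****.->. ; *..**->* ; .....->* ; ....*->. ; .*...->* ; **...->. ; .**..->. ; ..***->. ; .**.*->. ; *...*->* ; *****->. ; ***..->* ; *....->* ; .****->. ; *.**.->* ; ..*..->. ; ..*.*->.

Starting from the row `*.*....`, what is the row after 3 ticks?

**..**.

**.**.*
.*.*..*
**..**.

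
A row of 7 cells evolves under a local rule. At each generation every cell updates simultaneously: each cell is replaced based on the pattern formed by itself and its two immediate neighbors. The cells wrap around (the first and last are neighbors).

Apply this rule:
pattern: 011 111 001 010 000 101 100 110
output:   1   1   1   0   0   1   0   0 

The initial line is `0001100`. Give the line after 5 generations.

0011000
0110000
1100000
1000001
0000011

0000011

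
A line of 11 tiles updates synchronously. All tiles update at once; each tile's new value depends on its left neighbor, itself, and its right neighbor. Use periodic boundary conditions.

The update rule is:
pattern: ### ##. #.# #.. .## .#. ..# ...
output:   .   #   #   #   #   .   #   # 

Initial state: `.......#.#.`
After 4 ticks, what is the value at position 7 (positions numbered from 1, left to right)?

#######.#.#
......##.##
###########
...........
position 7 holds .

.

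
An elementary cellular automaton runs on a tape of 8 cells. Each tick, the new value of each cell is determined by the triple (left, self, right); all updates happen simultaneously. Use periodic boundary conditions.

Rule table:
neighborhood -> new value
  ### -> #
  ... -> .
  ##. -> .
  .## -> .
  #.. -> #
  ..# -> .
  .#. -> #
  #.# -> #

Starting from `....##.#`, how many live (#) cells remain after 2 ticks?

2

#.....##
.#.....#
count of #: 2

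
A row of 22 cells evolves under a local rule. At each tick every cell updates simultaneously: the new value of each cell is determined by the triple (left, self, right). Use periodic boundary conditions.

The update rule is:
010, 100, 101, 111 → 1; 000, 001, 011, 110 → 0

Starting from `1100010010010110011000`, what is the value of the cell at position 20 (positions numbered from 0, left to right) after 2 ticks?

1

tick 1: 0010011011011001000100
tick 2: 0011000100100101100110
position 20 holds 1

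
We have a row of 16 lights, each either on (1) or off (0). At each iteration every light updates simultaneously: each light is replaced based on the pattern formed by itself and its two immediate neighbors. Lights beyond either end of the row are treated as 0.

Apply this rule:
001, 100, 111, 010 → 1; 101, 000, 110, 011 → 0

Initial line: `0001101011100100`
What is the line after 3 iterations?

1010001110110001

0010001001011110
0111011111001101
1010001110110001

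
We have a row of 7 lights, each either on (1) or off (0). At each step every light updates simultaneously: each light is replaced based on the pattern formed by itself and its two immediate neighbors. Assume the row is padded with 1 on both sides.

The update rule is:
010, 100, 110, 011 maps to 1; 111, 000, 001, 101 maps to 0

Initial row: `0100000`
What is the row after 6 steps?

0101010

0110000
0111000
0101100
0101110
0101010
0101010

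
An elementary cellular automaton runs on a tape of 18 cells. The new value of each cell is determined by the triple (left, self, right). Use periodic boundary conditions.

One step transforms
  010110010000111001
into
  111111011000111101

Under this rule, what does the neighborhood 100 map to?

At position 5 the neighborhood is 100; the next row has 1 there.

1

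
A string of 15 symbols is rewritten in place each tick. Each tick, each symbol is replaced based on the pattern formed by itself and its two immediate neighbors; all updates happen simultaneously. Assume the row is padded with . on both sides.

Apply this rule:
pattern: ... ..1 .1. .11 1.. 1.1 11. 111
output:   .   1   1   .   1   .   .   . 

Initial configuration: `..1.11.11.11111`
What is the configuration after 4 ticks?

.....1.........

.11............
1..1...........
11111..........
.....1.........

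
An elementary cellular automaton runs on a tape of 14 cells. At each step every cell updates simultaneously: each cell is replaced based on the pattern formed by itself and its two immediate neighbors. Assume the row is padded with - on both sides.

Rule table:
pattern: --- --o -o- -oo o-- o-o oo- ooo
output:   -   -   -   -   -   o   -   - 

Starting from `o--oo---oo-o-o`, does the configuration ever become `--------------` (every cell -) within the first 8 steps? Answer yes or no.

yes

----------o-o-
-----------o--
--------------
all cells are - at step 3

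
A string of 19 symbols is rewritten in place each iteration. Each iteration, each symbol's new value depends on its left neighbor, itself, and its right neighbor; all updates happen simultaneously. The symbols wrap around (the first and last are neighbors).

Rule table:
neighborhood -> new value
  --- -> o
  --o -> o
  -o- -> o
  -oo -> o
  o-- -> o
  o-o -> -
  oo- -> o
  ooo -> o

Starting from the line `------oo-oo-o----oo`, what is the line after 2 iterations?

iteration 1: oooooooo-oo-ooooooo
iteration 2: oooooooo-oo-ooooooo

oooooooo-oo-ooooooo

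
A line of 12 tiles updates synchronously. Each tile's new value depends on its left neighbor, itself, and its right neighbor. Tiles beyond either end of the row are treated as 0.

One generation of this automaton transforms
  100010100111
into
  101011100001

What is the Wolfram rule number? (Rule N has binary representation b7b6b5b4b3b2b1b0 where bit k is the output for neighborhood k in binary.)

position 10: 111 → 0  (bit 7 = 0)
position 11: 110 → 1  (bit 6 = 1)
position 5: 101 → 1  (bit 5 = 1)
position 1: 100 → 0  (bit 4 = 0)
position 9: 011 → 0  (bit 3 = 0)
position 0: 010 → 1  (bit 2 = 1)
position 3: 001 → 0  (bit 1 = 0)
position 2: 000 → 1  (bit 0 = 1)
bits b7..b0 = 01100101 = 101

101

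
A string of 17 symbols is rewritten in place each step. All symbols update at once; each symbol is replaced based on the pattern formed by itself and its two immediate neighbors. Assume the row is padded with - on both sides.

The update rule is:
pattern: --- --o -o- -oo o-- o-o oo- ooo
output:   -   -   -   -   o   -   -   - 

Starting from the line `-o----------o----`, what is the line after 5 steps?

step 1: --o----------o---
step 2: ---o----------o--
step 3: ----o----------o-
step 4: -----o----------o
step 5: ------o----------

------o----------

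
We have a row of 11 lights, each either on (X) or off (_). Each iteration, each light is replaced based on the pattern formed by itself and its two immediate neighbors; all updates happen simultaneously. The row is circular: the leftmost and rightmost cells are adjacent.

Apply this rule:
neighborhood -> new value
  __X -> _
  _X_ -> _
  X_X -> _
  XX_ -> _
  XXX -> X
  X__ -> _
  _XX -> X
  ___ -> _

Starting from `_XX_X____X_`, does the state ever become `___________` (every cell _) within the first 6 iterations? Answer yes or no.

yes

_X_________
___________
all cells are _ at iteration 2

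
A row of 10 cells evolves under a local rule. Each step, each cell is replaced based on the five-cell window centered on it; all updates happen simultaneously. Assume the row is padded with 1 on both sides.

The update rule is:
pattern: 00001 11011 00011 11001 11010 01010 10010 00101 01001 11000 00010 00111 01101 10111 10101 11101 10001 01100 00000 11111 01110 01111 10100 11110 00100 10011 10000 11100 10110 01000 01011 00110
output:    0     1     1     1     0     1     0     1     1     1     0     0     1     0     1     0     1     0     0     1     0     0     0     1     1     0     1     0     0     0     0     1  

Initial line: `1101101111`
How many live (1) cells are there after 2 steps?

2

1010110011
0010001000
count of 1: 2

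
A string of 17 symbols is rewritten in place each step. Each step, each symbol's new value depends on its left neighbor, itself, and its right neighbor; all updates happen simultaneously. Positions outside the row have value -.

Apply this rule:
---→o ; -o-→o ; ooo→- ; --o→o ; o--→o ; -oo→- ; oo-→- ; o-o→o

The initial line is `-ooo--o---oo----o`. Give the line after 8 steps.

oooo------oo-----

o---oooooo--ooooo
oooo------oo-----
----oooooo--ooooo
oooo------oo-----  (repeats step 2; period 2)
step 8: oooo------oo-----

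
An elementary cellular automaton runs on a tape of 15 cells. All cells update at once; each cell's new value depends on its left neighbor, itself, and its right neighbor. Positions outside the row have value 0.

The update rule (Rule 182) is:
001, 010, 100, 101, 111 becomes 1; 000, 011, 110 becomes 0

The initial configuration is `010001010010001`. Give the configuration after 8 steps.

111011111111011
010101111110100
111110111101110
011101011010101
101011100111111
111101011011110
011011100101101
100101011110011

100101011110011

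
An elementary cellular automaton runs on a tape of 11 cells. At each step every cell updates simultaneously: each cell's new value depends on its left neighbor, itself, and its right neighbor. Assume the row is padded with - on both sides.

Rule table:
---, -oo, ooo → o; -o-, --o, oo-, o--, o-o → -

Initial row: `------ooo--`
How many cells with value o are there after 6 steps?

3

step 1: ooooo-oo--o
step 2: oooo--o----
step 3: ooo-----ooo
step 4: oo--ooo-oo-
step 5: o---oo--o--
step 6: --o-o-----o
count of o: 3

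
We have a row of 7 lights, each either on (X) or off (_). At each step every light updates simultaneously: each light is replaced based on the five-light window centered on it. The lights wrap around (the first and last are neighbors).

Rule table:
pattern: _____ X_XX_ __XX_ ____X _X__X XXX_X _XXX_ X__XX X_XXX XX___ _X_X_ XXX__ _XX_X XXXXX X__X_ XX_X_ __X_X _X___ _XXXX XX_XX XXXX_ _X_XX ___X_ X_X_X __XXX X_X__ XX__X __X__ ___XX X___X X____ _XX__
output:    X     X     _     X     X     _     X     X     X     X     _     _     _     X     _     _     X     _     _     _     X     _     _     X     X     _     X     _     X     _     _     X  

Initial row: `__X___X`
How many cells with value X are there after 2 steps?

3

X______
___XXX_
count of X: 3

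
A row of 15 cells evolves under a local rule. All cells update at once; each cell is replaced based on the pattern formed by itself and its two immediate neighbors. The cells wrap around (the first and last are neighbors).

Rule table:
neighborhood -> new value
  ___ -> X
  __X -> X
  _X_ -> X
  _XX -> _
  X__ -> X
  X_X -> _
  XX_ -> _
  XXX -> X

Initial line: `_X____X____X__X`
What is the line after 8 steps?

X___X______X___

step 1: _XXXXXXXXXXXXXX
step 2: __XXXXXXXXXXXX_
step 3: XX_XXXXXXXXXX_X
step 4: X___XXXXXXXX___
step 5: XXXX_XXXXXX_XXX
step 6: XXX___XXXX___XX
step 7: XX_XXX_XX_XXX_X
step 8: X___X______X___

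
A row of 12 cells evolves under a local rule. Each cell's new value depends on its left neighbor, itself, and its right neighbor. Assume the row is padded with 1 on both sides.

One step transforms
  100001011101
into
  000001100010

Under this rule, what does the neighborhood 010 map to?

At position 5 the neighborhood is 010; the next row has 1 there.

1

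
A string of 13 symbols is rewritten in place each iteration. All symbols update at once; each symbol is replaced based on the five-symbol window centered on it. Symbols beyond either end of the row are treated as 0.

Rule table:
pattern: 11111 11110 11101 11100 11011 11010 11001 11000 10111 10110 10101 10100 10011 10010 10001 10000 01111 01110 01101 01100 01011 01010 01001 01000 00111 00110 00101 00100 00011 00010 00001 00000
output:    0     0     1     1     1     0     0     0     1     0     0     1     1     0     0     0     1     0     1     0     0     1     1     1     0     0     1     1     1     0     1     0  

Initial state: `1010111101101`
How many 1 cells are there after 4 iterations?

7

iteration 1: 1100110110101
iteration 2: 0001011010011
iteration 3: 0101001011100
iteration 4: 0111101010100
count of 1: 7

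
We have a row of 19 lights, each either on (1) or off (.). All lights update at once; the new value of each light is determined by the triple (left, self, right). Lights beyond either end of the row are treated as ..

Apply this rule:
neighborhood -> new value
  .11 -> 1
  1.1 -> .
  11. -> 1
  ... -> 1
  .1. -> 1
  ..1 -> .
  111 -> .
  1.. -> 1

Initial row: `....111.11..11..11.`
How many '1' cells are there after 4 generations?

10

111.1.1.111.111.111
1.1.1.1.1.1.1.1.1.1
1.1.1.1.1.1.1.1.1.1  (fixed point — unchanged through generation 4)
count of 1: 10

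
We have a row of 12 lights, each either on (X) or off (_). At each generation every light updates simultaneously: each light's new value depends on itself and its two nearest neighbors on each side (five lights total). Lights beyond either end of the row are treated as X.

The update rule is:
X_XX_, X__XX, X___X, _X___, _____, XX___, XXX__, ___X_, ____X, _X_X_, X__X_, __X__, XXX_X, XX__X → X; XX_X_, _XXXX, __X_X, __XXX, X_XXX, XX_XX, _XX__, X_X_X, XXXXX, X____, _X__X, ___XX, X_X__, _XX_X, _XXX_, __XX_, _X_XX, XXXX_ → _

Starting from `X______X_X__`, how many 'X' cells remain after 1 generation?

8

XX_XXXX_X__X
count of X: 8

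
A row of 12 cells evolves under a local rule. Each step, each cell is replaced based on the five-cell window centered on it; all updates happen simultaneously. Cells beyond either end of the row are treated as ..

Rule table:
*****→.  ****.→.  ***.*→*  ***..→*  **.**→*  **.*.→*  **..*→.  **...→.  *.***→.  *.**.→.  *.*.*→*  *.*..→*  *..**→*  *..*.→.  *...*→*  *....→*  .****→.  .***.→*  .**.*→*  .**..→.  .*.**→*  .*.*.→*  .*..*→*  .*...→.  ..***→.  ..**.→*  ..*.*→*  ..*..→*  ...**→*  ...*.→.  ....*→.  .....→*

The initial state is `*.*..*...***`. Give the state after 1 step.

****.*.**.**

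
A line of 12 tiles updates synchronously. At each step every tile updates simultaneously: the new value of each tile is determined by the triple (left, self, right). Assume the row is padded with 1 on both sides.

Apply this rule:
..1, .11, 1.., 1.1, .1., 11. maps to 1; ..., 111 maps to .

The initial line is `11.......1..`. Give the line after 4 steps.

1.11111..111

.11.....1111
1111...11...
...11.1111.1
1.11111..111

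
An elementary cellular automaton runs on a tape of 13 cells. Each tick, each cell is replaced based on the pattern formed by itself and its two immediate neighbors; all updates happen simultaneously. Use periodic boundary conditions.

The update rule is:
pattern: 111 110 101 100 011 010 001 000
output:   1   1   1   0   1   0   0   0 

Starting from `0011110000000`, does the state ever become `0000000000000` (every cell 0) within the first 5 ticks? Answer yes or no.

tick 1: 0011110000000  (fixed point — unchanged through tick 5)
tick 5 is 0011110000000, still not uniform 0

no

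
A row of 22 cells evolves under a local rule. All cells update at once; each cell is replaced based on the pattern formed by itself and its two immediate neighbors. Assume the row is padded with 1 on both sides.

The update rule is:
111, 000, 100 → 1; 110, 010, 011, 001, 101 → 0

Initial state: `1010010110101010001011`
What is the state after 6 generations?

1010010011000101001100

generation 1: 0001000000000001100001
generation 2: 1100111111111100011100
generation 3: 1010011111111011001010
generation 4: 0001001111110000100000
generation 5: 1100100111101110011110
generation 6: 1010010011000101001100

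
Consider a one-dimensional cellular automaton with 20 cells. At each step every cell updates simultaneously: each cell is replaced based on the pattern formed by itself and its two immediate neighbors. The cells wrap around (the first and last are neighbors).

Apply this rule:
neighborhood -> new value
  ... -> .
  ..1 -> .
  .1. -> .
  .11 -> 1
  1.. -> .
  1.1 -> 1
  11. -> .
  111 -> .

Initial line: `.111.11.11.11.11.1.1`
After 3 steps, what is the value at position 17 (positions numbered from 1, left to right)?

11..11.11.11.11.1.1.
1...1.11.11.11.1.1.1
.....11.11.11.1.1.11
position 17 holds 1

1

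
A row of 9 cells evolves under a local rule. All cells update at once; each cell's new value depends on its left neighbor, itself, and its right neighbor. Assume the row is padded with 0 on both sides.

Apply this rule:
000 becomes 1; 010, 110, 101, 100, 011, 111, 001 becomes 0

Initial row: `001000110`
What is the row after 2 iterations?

001000111

iteration 1: 100010000
iteration 2: 001000111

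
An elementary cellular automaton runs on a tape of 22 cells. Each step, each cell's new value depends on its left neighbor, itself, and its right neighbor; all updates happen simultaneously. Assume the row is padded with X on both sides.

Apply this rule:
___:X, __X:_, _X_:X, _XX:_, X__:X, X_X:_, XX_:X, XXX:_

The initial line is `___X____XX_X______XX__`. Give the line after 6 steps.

__XX_X______XX__X_X_X_

XX_XXXX__X_XXXXXX__XX_
_X____XX_X______XX__X_
_XXXX__X_XXXXXX__XX_X_
____XX_X______XX__X_X_
XXX__X_XXXXXX__XX_X_X_
__XX_X______XX__X_X_X_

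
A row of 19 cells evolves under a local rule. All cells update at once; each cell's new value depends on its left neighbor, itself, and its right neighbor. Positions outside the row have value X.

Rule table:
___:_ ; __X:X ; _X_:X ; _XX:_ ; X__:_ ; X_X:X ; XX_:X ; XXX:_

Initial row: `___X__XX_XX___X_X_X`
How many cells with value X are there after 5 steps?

__XX_X_XX_X__XXXXX_
_X_XXXX_XXX_X____XX
XXX___XX__XXX___X__
__X__X_X_X__X__XX_X
_XX_XXXXXX_XX_X_XX_
count of X: 13

13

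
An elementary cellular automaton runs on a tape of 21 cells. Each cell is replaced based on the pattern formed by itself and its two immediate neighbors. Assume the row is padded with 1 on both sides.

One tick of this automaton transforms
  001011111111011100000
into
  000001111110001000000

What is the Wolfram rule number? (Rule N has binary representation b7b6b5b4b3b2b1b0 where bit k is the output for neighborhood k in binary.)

128

position 5: 111 → 1  (bit 7 = 1)
position 11: 110 → 0  (bit 6 = 0)
position 3: 101 → 0  (bit 5 = 0)
position 0: 100 → 0  (bit 4 = 0)
position 4: 011 → 0  (bit 3 = 0)
position 2: 010 → 0  (bit 2 = 0)
position 1: 001 → 0  (bit 1 = 0)
position 17: 000 → 0  (bit 0 = 0)
bits b7..b0 = 10000000 = 128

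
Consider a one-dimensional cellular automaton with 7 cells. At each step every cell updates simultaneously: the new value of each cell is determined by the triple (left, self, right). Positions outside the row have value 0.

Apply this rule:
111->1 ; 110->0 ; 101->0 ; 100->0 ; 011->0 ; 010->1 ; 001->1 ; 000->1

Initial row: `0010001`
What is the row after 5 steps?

1111101

1110111
0100010
1101110
0000100
1111101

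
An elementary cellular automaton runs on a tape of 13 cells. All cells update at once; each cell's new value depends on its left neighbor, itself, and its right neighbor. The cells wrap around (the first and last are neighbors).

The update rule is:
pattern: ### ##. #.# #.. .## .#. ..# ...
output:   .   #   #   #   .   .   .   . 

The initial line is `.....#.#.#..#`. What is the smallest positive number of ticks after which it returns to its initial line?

tick 1: #.....#.#.#..
tick 2: .#.....#.#.#.
tick 3: ..#.....#.#.#
tick 4: #..#.....#.#.
tick 5: .#..#.....#.#
tick 6: #.#..#.....#.
tick 7: .#.#..#.....#
tick 8: #.#.#..#.....
tick 9: .#.#.#..#....
tick 10: ..#.#.#..#...
tick 11: ...#.#.#..#..
tick 12: ....#.#.#..#.
tick 13: .....#.#.#..#

13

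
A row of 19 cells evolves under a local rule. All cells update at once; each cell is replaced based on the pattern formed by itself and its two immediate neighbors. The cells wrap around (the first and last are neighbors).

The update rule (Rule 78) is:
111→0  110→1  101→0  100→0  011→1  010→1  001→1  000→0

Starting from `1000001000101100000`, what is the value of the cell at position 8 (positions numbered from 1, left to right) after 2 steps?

1000011001101100001
1000111011101100011
position 8 holds 0

0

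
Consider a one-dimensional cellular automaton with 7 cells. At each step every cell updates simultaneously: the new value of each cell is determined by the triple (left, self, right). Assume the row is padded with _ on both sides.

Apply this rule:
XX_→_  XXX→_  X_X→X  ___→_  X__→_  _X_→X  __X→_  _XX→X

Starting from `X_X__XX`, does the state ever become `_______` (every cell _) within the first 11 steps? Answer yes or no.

no

XXX__X_
X____X_
X____X_  (fixed point — unchanged through step 11)
step 11 is X____X_, still not uniform _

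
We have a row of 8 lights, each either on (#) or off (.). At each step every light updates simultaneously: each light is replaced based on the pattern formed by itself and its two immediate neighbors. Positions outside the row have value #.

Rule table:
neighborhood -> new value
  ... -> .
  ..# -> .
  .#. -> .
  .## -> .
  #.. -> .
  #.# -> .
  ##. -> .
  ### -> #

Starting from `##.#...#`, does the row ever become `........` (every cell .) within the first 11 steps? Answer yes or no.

yes

#.......
........
all cells are . at step 2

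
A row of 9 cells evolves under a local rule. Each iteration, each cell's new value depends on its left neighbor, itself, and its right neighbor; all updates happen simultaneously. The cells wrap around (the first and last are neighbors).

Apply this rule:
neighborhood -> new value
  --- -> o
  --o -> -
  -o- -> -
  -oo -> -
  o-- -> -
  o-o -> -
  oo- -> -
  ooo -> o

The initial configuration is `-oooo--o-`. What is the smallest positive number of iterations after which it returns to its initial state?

--oo-----
o----oooo
--oo--ooo
-------o-
oooooo---
-oooo--o-

6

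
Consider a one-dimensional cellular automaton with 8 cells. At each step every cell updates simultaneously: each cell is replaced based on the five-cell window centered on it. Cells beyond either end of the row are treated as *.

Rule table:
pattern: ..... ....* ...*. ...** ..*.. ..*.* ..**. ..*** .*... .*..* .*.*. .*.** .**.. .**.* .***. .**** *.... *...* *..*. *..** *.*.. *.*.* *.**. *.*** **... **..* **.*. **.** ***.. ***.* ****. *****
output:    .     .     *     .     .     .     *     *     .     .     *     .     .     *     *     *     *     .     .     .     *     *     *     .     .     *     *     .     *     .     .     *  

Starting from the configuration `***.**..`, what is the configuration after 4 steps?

step 1: *...*.*.
step 2: *..*.**.
step 3: **...**.
step 4: .*...**.

.*...**.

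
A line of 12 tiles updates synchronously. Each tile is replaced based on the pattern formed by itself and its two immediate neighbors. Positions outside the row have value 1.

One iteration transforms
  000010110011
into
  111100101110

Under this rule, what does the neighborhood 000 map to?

At position 1 the neighborhood is 000; the next row has 1 there.

1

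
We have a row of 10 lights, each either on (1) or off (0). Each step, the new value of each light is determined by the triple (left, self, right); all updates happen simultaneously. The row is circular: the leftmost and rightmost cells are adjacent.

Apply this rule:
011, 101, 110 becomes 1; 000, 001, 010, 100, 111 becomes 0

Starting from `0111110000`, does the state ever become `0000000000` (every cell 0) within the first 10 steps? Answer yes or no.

0100010000
0000000000
all cells are 0 at step 2

yes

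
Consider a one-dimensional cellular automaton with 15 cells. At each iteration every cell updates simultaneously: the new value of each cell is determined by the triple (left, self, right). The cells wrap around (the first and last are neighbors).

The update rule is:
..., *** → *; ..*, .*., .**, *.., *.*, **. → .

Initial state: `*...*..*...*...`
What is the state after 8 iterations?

..*......*...*.
*...****...*...
..*..**..*...*.
*..........*...
..********...*.
*..******..*...
....****.....*.
***..**..***...

***..**..***...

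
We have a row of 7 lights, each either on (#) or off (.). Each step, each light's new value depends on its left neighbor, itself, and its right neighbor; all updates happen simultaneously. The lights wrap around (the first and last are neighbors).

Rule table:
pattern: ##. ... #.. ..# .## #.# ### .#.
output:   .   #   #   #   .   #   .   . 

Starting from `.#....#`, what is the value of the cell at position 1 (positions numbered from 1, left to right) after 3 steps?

#

#.####.
.#....#  (repeats step 0; period 2)
step 3: #.####.
position 1 holds #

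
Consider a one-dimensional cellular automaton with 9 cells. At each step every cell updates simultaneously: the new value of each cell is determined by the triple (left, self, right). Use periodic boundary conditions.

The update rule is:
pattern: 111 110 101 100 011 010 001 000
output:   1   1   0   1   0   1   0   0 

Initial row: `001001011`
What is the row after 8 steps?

100100101

101101001
100101100
110100110
010110010
010011011
011001001
001101101
100100101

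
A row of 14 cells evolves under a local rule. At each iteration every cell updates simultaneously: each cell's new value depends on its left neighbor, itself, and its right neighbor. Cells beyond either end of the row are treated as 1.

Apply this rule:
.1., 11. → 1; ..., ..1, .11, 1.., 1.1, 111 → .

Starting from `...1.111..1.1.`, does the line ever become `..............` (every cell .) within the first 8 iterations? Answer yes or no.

no

...1...1..1.1.
...1...1..1.1.  (fixed point — unchanged through iteration 8)
iteration 8 is ...1...1..1.1., still not uniform .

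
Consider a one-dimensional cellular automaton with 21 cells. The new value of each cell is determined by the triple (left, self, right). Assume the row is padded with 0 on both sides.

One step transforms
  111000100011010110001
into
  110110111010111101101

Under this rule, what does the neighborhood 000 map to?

At position 4 the neighborhood is 000; the next row has 1 there.

1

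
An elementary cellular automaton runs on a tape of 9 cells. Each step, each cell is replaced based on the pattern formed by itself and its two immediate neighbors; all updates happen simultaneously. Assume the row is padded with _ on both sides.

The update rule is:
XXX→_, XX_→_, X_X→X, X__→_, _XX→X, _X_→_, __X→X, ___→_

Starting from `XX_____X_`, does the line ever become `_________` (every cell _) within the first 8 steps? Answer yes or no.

X_____X__
_____X___
____X____
___X_____
__X______
_X_______
X________
_________
all cells are _ at step 8

yes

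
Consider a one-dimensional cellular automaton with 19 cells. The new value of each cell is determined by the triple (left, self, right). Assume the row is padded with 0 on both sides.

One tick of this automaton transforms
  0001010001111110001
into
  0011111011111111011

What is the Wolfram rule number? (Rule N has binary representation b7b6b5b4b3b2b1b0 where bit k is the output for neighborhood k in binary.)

254

position 10: 111 → 1  (bit 7 = 1)
position 14: 110 → 1  (bit 6 = 1)
position 4: 101 → 1  (bit 5 = 1)
position 6: 100 → 1  (bit 4 = 1)
position 9: 011 → 1  (bit 3 = 1)
position 3: 010 → 1  (bit 2 = 1)
position 2: 001 → 1  (bit 1 = 1)
position 0: 000 → 0  (bit 0 = 0)
bits b7..b0 = 11111110 = 254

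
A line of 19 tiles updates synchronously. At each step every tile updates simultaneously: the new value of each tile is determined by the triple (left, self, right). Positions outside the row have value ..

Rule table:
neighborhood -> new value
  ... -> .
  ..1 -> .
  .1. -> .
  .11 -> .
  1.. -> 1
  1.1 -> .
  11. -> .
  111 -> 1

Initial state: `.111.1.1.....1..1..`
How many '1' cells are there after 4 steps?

step 1: ..1.....1.....1..1.
step 2: ...1.....1.....1..1
step 3: ....1.....1.....1..
step 4: .....1.....1.....1.
count of 1: 3

3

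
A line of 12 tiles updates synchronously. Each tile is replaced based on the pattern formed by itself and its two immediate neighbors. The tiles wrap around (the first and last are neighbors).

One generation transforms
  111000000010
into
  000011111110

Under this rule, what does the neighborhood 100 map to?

0

At position 3 the neighborhood is 100; the next row has 0 there.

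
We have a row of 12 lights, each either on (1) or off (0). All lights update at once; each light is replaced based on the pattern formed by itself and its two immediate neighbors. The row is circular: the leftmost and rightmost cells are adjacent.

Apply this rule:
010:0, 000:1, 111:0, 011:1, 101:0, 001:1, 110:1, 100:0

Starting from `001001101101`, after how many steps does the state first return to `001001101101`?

12

step 1: 010011101100
step 2: 100110101101
step 3: 101110001101
step 4: 101010111101
step 5: 100000100101
step 6: 101111001001
step 7: 101001010011
step 8: 100010000110
step 9: 001100111110
step 10: 111101100010
step 11: 100101101100
step 12: 001001101101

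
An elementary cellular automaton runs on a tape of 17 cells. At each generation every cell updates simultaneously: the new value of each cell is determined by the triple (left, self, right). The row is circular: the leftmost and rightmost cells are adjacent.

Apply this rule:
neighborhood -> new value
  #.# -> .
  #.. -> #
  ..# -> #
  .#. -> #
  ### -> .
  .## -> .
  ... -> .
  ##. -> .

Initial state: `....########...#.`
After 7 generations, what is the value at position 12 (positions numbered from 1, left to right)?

.

...#........#.###
#.###......##....
#....#....#..#..#
.#..###..#######.
####...##.......#
....#.#..#.....#.
...##.#####...###
position 12 holds .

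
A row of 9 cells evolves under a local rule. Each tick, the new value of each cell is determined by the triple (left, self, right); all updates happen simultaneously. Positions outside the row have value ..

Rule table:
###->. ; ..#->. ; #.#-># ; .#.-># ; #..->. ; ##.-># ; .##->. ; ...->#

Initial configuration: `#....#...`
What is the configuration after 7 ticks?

tick 1: #.##.#.##
tick 2: ##.####.#
tick 3: .##...###
tick 4: ..#.#...#
tick 5: #.###.#.#
tick 6: ##..#####
tick 7: .#......#

.#......#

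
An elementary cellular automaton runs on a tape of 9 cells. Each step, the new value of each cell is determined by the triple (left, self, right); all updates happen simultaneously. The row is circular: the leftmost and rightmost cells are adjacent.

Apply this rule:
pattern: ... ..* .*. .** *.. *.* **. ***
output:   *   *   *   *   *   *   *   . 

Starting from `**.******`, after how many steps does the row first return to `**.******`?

.***.....
**.******

2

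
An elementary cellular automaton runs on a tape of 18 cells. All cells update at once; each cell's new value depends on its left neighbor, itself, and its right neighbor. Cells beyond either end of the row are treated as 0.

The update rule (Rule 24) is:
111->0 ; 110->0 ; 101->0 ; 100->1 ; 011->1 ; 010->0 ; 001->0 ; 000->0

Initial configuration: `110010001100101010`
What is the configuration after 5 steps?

101001001010000001
000100100001000000
000010010000100000
000001001000010000
000000100100001000

000000100100001000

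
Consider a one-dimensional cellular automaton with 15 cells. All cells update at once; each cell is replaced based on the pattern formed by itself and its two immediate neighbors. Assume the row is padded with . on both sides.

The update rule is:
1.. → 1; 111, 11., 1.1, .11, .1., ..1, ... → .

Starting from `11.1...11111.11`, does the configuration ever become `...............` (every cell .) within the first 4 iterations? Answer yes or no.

....1..........
.....1.........
......1........
.......1.......
iteration 4 is .......1......., still not uniform .

no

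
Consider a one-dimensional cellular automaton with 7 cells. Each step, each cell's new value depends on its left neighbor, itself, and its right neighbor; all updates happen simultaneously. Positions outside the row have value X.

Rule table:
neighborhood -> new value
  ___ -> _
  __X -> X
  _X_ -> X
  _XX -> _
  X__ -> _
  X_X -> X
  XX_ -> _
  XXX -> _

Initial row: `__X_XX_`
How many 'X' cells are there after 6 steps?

step 1: _XXX__X
step 2: X____X_
step 3: ____XXX
step 4: ___X___
step 5: __XX__X
step 6: _X___X_
count of X: 2

2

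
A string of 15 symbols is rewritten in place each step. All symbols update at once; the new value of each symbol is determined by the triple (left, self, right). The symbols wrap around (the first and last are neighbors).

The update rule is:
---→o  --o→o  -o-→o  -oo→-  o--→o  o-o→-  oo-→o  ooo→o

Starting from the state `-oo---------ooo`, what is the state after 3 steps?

oo--oooooooooo-

--oooooooooo-oo
oo-ooooooooo--o
oo--oooooooooo-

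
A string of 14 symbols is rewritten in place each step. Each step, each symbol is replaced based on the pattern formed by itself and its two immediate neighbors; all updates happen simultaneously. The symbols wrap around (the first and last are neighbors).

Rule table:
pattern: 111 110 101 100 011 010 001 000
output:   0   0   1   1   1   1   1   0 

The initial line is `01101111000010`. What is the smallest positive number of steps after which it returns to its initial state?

11011000100111
00110101111100
01101111000010

3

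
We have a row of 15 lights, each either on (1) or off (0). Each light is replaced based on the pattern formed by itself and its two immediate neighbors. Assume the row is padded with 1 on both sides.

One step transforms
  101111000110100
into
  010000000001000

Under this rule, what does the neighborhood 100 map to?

0

At position 6 the neighborhood is 100; the next row has 0 there.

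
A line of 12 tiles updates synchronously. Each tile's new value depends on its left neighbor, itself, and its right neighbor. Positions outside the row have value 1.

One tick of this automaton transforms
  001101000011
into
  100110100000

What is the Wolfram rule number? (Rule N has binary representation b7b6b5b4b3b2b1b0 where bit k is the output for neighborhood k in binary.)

112

position 11: 111 → 0  (bit 7 = 0)
position 3: 110 → 1  (bit 6 = 1)
position 4: 101 → 1  (bit 5 = 1)
position 0: 100 → 1  (bit 4 = 1)
position 2: 011 → 0  (bit 3 = 0)
position 5: 010 → 0  (bit 2 = 0)
position 1: 001 → 0  (bit 1 = 0)
position 7: 000 → 0  (bit 0 = 0)
bits b7..b0 = 01110000 = 112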